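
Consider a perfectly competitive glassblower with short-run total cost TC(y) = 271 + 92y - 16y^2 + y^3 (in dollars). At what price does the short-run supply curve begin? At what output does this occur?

Short-run supply begins at min AVC. From VC = 92y - 16y^2 + y^3, AVC = 92 - 16y + y^2.
At the minimum of AVC, MC = AVC. MC = 92 - 32y + 3y^2; setting MC = AVC gives 2y^2 - 16y = 0, so y = 8. min AVC = 28.
The firm shuts down for any P below $28.

$28 per unit, at y = 8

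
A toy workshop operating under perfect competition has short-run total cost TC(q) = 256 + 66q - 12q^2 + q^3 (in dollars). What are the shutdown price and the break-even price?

AVC = 66 - 12q + q^2; minimized at q = 6, giving min AVC = $30. That is the shutdown price.
ATC = 256/q + 66 - 12q + q^2. Setting dATC/dq = −256/q^2 − 12 + 2q = 0 gives q = 8 (since 2·8^3 − 12·8^2 = 256).
min ATC = 256/8 + 66 − 12·8 + 8^2 = $66. That is the break-even price.
Between these two prices the firm operates at a loss; above $66 it earns a profit.

Shutdown price = $30; break-even price = $66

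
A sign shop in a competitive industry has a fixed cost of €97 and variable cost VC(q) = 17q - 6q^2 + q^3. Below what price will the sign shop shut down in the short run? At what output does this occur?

€8 per unit, at q = 3

Short-run supply begins at min AVC. From VC = 17q - 6q^2 + q^3, AVC = 17 - 6q + q^2.
dAVC/dq = -6 + 2q = 0 gives q = 3. min AVC = 17 - 6·3 + 3^2 = 8.
The firm shuts down for any P below €8.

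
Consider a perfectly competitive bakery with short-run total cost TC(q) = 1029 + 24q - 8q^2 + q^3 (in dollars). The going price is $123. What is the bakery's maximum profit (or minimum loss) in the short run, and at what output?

Profit = -$219 at q = 9

AVC = 24 - 8q + q^2 has its minimum $8 at q = 4; price $123 clears that bar, so the firm operates.
MC = 24 - 16q + 3q^2. Setting P = MC and taking the root on the rising branch gives q* = 9.
TR = 123·9 = 1107. TC = 1029 + 297 = 1326. Profit = 1107 − 1326 = -$219.
That loss of $219 beats the $1029 the firm would lose by shutting down; producing recovers $810 of fixed cost.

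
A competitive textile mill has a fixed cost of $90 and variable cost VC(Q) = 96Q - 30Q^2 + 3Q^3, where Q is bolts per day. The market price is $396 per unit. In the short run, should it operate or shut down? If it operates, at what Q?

Produce at Q = 10

From TC, MC = TC'(Q) = 96 - 60Q + 9Q^2 and AVC = VC/Q = 96 - 30Q + 3Q^2.
AVC hits its minimum where MC = AVC, at Q = 5, giving min AVC = 96 - 30·5 + 3·5^2 = $21.
P = $396 exceeds min AVC = $21, so the firm stays open.
P = MC gives -300 - 60Q + 9Q^2 = 0, with roots -10/3 and 10. Take the larger (rising MC): Q* = 10.
Check: AVC at Q = 10 is $96 ≤ P, so revenue covers variable cost.
Profit = P·Q − TC = 396·10 − 1050 = $2910.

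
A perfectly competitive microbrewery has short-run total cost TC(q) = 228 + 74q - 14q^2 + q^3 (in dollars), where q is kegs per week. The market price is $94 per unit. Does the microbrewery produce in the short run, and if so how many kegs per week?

Variable cost is VC = 74q - 14q^2 + q^3, so AVC = VC/q = 74 - 14q + q^2 and MC = dTC/dq = 74 - 28q + 3q^2.
The AVC parabola has its vertex at q = 14/2 = 7, where AVC = 74 - 14·7 + 7^2 = $25.
Since P = $94 ≥ min AVC = $25, price covers variable cost and the firm should produce.
Solving P = MC: -20 - 28q + 3q^2 = 0 ⇒ q = -2/3 or 10. On the upward-sloping branch, q* = 10.
Check: AVC at q = 10 is $34 ≤ P, so revenue covers variable cost.
Profit = P·q − TC = 94·10 − 568 = $372.

Produce at q = 10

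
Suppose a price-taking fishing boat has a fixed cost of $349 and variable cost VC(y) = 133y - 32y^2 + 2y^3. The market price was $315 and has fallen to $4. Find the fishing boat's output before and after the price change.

Output falls from 13 to 0 (the firm shuts down)

MC = 133 - 64y + 6y^2; the shutdown threshold is min AVC = $5 (at y = 8).
At P = $315 ≥ min AVC, set P = MC on the rising branch: y = 13.
At P = $4 < min AVC = $5, price no longer covers variable cost at any output, so the firm shuts down: y = 0.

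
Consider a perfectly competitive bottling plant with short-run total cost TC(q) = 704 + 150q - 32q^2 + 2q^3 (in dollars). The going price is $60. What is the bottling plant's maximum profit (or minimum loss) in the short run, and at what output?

AVC = 150 - 32q + 2q^2; min AVC = $22 at q = 8. Since P = $60 ≥ min AVC, the firm produces.
MC = 150 - 64q + 6q^2. Setting P = MC and taking the root on the rising branch gives q* = 9.
TR = 60·9 = 540. TC = 704 + 216 = 920. Profit = 540 − 920 = -$380.
That loss of $380 beats the $704 the firm would lose by shutting down; producing recovers $324 of fixed cost.

Profit = -$380 at q = 9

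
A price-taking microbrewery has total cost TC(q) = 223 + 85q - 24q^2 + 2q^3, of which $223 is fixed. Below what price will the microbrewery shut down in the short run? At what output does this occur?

The firm shuts down when price falls below the minimum of average variable cost. AVC = VC/q = 85 - 24q + 2q^2.
At the minimum of AVC, MC = AVC. MC = 85 - 48q + 6q^2; setting MC = AVC gives 4q^2 - 24q = 0, so q = 6. min AVC = 13.
The firm shuts down for any P below $13.

$13 per unit, at q = 6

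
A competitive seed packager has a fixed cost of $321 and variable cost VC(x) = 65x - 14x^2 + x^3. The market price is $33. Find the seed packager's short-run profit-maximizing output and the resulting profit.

AVC = 65 - 14x + x^2; min AVC = $16 at x = 7. Since P = $33 ≥ min AVC, the firm produces.
With MC = 65 - 28x + 3x^2, P = MC on the upward-sloping part at x* = 8.
TR = 33·8 = 264. TC = 321 + 136 = 457. Profit = 264 − 457 = -$193.
Shutting down would mean losing the fixed cost of $321, so operating at a loss of $193 is better by $128.

Profit = -$193 at x = 8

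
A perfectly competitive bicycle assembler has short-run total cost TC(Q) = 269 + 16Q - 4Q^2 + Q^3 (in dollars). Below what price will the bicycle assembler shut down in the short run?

$12 per unit

The firm shuts down when price falls below the minimum of average variable cost. AVC = VC/Q = 16 - 4Q + Q^2.
At the minimum of AVC, MC = AVC. MC = 16 - 8Q + 3Q^2; setting MC = AVC gives 2Q^2 - 4Q = 0, so Q = 2. min AVC = 12.
So the shutdown price is $12.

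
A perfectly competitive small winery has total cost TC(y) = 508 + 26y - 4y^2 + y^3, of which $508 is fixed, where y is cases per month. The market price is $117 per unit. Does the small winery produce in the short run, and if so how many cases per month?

Produce at y = 7

Variable cost is VC = 26y - 4y^2 + y^3, so AVC = VC/y = 26 - 4y + y^2 and MC = dTC/dy = 26 - 8y + 3y^2.
The AVC parabola has its vertex at y = 4/2 = 2, where AVC = 26 - 4·2 + 2^2 = $22.
Since P = $117 ≥ min AVC = $22, price covers variable cost and the firm should produce.
Solving P = MC: -91 - 8y + 3y^2 = 0 ⇒ y = -13/3 or 7. On the upward-sloping branch, y* = 7.
Check: AVC at y = 7 is $47 ≤ P, so revenue covers variable cost.
Profit = P·y − TC = 117·7 − 837 = -$18, a loss, but smaller than the $508 fixed cost the firm would lose by shutting down.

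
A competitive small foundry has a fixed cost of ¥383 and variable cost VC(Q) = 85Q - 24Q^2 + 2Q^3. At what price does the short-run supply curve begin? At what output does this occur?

Short-run supply begins at min AVC. From VC = 85Q - 24Q^2 + 2Q^3, AVC = 85 - 24Q + 2Q^2.
At the minimum of AVC, MC = AVC. MC = 85 - 48Q + 6Q^2; setting MC = AVC gives 4Q^2 - 24Q = 0, so Q = 6. min AVC = 13.
The firm shuts down for any P below ¥13.

¥13 per unit, at Q = 6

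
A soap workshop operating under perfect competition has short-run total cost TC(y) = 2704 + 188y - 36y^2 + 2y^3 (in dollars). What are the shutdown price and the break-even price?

Shutdown price = $26; break-even price = $266

Shutdown price = min AVC. AVC = 188 - 36y + 2y^2, with vertex at y = 9 and minimum $26.
ATC = 2704/y + 188 - 36y + 2y^2. Setting dATC/dy = −2704/y^2 − 36 + 4y = 0 gives y = 13 (since 4·13^3 − 36·13^2 = 2704).
min ATC = 2704/13 + 188 − 36·13 + 2·13^2 = $266. That is the break-even price.
Between these two prices the firm operates at a loss; above $266 it earns a profit.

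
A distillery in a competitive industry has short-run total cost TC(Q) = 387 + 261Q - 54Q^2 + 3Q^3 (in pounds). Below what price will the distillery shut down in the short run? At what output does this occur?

Short-run supply begins at min AVC. From VC = 261Q - 54Q^2 + 3Q^3, AVC = 261 - 54Q + 3Q^2.
At the minimum of AVC, MC = AVC. MC = 261 - 108Q + 9Q^2; setting MC = AVC gives 6Q^2 - 54Q = 0, so Q = 9. min AVC = 18.
For P < £18 the firm produces nothing.

£18 per unit, at Q = 9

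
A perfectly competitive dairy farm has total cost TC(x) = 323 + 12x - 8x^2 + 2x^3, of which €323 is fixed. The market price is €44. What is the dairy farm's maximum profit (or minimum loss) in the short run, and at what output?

Profit = -€195 at x = 4

AVC = 12 - 8x + 2x^2; min AVC = €4 at x = 2. Since P = €44 ≥ min AVC, the firm produces.
With MC = 12 - 16x + 6x^2, P = MC on the upward-sloping part at x* = 4.
TR = 44·4 = 176. TC = 323 + 48 = 371. Profit = 176 − 371 = -€195.
By producing, the firm covers all variable cost plus €128 of fixed cost; shutting down would lose the full €323.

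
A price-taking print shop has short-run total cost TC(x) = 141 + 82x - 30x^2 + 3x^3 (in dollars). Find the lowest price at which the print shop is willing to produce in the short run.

The shutdown price is the minimum of AVC. VC = 82x - 30x^2 + 3x^3, so AVC = 82 - 30x + 3x^2.
dAVC/dx = -30 + 6x = 0 gives x = 5. min AVC = 82 - 30·5 + 3·5^2 = 7.
The firm shuts down for any P below $7.

$7 per unit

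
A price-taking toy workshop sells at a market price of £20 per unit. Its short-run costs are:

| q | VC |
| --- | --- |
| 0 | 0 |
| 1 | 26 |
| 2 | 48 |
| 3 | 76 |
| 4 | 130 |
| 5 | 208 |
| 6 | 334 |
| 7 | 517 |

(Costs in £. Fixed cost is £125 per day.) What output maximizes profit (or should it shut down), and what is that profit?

q = 0 (shut down); profit = -£125

Profit at each row (π = 20q − TC): q=0: -125; q=1: -131; q=2: -133; q=3: -141; q=4: -175; q=5: -233; q=6: -339; q=7: -502.
Profit is highest at q = 0. Equivalently, the lowest AVC in the table is 48/2 ≈ £24 at q = 2, and P = £20 falls below it — price never covers variable cost, so the firm shuts down and loses only its fixed cost.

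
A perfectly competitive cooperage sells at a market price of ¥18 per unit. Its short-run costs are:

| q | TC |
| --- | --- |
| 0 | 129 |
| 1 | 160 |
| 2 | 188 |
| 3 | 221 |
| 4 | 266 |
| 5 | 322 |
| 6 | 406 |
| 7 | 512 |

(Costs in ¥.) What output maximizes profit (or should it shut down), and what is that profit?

q = 0 (shut down); profit = -¥129

Tabulate TR − TC: q=0: -129; q=1: -142; q=2: -152; q=3: -167; q=4: -194; q=5: -232; q=6: -298; q=7: -386.
Profit is highest at q = 0. Equivalently, the lowest AVC in the table is 59/2 ≈ ¥29.50 at q = 2, and P = ¥18 falls below it — price never covers variable cost, so the firm shuts down and loses only its fixed cost.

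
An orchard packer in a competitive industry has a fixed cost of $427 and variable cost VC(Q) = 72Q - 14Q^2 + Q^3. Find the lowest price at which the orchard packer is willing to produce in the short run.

The firm shuts down when price falls below the minimum of average variable cost. AVC = VC/Q = 72 - 14Q + Q^2.
At the minimum of AVC, MC = AVC. MC = 72 - 28Q + 3Q^2; setting MC = AVC gives 2Q^2 - 14Q = 0, so Q = 7. min AVC = 23.
So the shutdown price is $23.

$23 per unit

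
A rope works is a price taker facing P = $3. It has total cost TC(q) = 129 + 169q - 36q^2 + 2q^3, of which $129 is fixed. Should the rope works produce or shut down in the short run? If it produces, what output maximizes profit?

From TC, MC = TC'(q) = 169 - 72q + 6q^2 and AVC = VC/q = 169 - 36q + 2q^2.
AVC hits its minimum where MC = AVC, at q = 9, giving min AVC = 169 - 36·9 + 2·9^2 = $7.
P = $3 lies below min AVC = $7; no output level covers variable cost.
Best response: produce nothing and absorb the $129 fixed cost.

Shut down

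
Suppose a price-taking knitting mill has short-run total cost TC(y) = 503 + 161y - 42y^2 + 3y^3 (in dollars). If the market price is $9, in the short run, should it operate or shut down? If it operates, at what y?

Variable cost is VC = 161y - 42y^2 + 3y^3, so AVC = VC/y = 161 - 42y + 3y^2 and MC = dTC/dy = 161 - 84y + 9y^2.
The AVC parabola has its vertex at y = 42/6 = 7, where AVC = 161 - 42·7 + 3·7^2 = $14.
With P < min AVC ($9 < $14), every unit sold adds to the loss.
Shutting down limits the loss to fixed cost, $503.

Shut down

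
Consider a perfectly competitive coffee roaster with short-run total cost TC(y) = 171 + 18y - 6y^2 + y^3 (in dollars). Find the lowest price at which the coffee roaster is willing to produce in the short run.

The shutdown price is the minimum of AVC. VC = 18y - 6y^2 + y^3, so AVC = 18 - 6y + y^2.
At the minimum of AVC, MC = AVC. MC = 18 - 12y + 3y^2; setting MC = AVC gives 2y^2 - 6y = 0, so y = 3. min AVC = 9.
For P < $9 the firm produces nothing.

$9 per unit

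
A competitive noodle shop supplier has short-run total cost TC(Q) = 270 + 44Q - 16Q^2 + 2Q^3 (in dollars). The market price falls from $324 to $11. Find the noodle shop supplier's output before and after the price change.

Output falls from 10 to 0 (the firm shuts down)

MC = 44 - 32Q + 6Q^2; the shutdown threshold is min AVC = $12 (at Q = 4).
With P = $324 above the shutdown price, P = MC gives Q = 10.
At P = $11 < min AVC = $12, price no longer covers variable cost at any output, so the firm shuts down: Q = 0.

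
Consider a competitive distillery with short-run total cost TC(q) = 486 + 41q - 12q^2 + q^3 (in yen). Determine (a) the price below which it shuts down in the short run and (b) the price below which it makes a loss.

Shutdown price = ¥5; break-even price = ¥68

Shutdown price = min AVC. AVC = 41 - 12q + q^2, with vertex at q = 6 and minimum ¥5.
ATC = 486/q + 41 - 12q + q^2. Setting dATC/dq = −486/q^2 − 12 + 2q = 0 gives q = 9 (since 2·9^3 − 12·9^2 = 486).
min ATC = 486/9 + 41 − 12·9 + 9^2 = ¥68. That is the break-even price.
Between these two prices the firm operates at a loss; above ¥68 it earns a profit.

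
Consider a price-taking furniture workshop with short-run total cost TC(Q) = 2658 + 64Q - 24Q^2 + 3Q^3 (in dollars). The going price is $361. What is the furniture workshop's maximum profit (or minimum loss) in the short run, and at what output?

Profit = -$228 at Q = 9

AVC = 64 - 24Q + 3Q^2 has its minimum $16 at Q = 4; price $361 clears that bar, so the firm operates.
With MC = 64 - 48Q + 9Q^2, P = MC on the upward-sloping part at Q* = 9.
TR = 361·9 = 3249. TC = 2658 + 819 = 3477. Profit = 3249 − 3477 = -$228.
Shutting down would mean losing the fixed cost of $2658, so operating at a loss of $228 is better by $2430.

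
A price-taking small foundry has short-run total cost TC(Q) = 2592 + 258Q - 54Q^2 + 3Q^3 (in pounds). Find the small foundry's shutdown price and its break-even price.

Shutdown price = £15; break-even price = £258

Shutdown price = min AVC. AVC = 258 - 54Q + 3Q^2, with vertex at Q = 9 and minimum £15.
ATC = 2592/Q + 258 - 54Q + 3Q^2. Setting dATC/dQ = −2592/Q^2 − 54 + 6Q = 0 gives Q = 12 (since 6·12^3 − 54·12^2 = 2592).
min ATC = 2592/12 + 258 − 54·12 + 3·12^2 = £258. That is the break-even price.
Between these two prices the firm operates at a loss; above £258 it earns a profit.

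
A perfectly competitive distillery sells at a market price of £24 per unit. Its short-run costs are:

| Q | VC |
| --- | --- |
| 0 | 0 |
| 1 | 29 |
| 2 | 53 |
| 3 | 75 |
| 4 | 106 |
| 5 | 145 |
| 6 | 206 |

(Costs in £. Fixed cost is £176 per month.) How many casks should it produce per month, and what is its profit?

Profit at each row (π = 24Q − TC): Q=0: -176; Q=1: -181; Q=2: -181; Q=3: -179; Q=4: -186; Q=5: -201; Q=6: -238.
Profit is highest at Q = 0. Equivalently, the lowest AVC in the table is 75/3 ≈ £25 at Q = 3, and P = £24 falls below it — price never covers variable cost, so the firm shuts down and loses only its fixed cost.

Q = 0 (shut down); profit = -£176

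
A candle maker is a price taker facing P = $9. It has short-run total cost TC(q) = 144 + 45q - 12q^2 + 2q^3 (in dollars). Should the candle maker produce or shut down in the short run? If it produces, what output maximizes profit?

Variable cost is VC = 45q - 12q^2 + 2q^3, so AVC = VC/q = 45 - 12q + 2q^2 and MC = dTC/dq = 45 - 24q + 6q^2.
The AVC parabola has its vertex at q = 12/4 = 3, where AVC = 45 - 12·3 + 2·3^2 = $27.
P = $9 lies below min AVC = $27; no output level covers variable cost.
Best response: produce nothing and absorb the $144 fixed cost.

Shut down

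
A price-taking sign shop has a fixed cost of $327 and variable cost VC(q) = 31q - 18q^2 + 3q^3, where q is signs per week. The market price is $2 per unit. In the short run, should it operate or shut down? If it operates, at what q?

Strip out fixed cost: VC = 31q - 18q^2 + 3q^3. Then AVC = 31 - 18q + 3q^2 and MC = 31 - 36q + 9q^2.
AVC hits its minimum where MC = AVC, at q = 3, giving min AVC = 31 - 18·3 + 3·3^2 = $4.
With P < min AVC ($2 < $4), every unit sold adds to the loss.
Shutting down limits the loss to fixed cost, $327.

Shut down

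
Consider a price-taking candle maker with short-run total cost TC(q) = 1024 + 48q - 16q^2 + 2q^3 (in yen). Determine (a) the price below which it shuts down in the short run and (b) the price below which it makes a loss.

Shutdown price = ¥16; break-even price = ¥176

Shutdown price = min AVC. AVC = 48 - 16q + 2q^2, with vertex at q = 4 and minimum ¥16.
ATC = 1024/q + 48 - 16q + 2q^2. Setting dATC/dq = −1024/q^2 − 16 + 4q = 0 gives q = 8 (since 4·8^3 − 16·8^2 = 1024).
min ATC = 1024/8 + 48 − 16·8 + 2·8^2 = ¥176. That is the break-even price.
For ¥16 ≤ P < ¥176 the firm produces at a loss; below ¥16 it shuts down.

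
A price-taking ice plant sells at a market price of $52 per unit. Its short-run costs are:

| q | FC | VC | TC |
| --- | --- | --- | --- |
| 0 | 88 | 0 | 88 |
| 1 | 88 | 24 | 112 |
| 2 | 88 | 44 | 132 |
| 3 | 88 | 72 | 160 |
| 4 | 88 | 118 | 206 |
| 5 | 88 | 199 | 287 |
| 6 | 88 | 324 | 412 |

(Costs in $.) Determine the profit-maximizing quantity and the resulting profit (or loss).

q = 4; profit = $2

Profit at each row (π = 52q − TC): q=0: -88; q=1: -60; q=2: -28; q=3: -4; q=4: 2; q=5: -27; q=6: -100.
Profit is maximized at q = 4. AVC there is 118/4 = $29.50 ≤ P, so producing beats shutting down (which would give -$88).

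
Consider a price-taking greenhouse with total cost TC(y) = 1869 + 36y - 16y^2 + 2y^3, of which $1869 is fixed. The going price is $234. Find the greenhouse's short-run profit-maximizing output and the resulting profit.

Profit = -$249 at y = 9

AVC = 36 - 16y + 2y^2 has its minimum $4 at y = 4; price $234 clears that bar, so the firm operates.
With MC = 36 - 32y + 6y^2, P = MC on the upward-sloping part at y* = 9.
TR = 234·9 = 2106. TC = 1869 + 486 = 2355. Profit = 2106 − 2355 = -$249.
Shutting down would mean losing the fixed cost of $1869, so operating at a loss of $249 is better by $1620.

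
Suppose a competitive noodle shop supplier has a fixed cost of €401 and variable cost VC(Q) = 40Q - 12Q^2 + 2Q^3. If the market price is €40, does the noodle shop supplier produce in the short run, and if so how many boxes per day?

Produce at Q = 4

Strip out fixed cost: VC = 40Q - 12Q^2 + 2Q^3. Then AVC = 40 - 12Q + 2Q^2 and MC = 40 - 24Q + 6Q^2.
AVC hits its minimum where MC = AVC, at Q = 3, giving min AVC = 40 - 12·3 + 2·3^2 = €22.
Because €40 ≥ €22, revenue can cover variable cost; the firm operates.
Set P = MC: 40 = 40 - 24Q + 6Q^2 → -24Q + 6Q^2 = 0. The roots are Q = 0 and Q = 4; the profit-maximizing output is on the rising part of MC, so Q* = 4.
Check: AVC at Q = 4 is €24 ≤ P, so revenue covers variable cost.
Profit = P·Q − TC = 40·4 − 497 = -€337, a loss, but smaller than the €401 fixed cost the firm would lose by shutting down.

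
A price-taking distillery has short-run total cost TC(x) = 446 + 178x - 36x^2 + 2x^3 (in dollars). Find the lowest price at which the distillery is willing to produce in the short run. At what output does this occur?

$16 per unit, at x = 9

The shutdown price is the minimum of AVC. VC = 178x - 36x^2 + 2x^3, so AVC = 178 - 36x + 2x^2.
dAVC/dx = -36 + 4x = 0 gives x = 9. min AVC = 178 - 36·9 + 2·9^2 = 16.
The firm shuts down for any P below $16.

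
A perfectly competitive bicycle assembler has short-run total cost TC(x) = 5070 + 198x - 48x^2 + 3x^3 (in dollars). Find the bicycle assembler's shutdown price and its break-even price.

AVC = 198 - 48x + 3x^2; minimized at x = 8, giving min AVC = $6. That is the shutdown price.
ATC = 5070/x + 198 - 48x + 3x^2. Setting dATC/dx = −5070/x^2 − 48 + 6x = 0 gives x = 13 (since 6·13^3 − 48·13^2 = 5070).
min ATC = 5070/13 + 198 − 48·13 + 3·13^2 = $471. That is the break-even price.
For $6 ≤ P < $471 the firm produces at a loss; below $6 it shuts down.

Shutdown price = $6; break-even price = $471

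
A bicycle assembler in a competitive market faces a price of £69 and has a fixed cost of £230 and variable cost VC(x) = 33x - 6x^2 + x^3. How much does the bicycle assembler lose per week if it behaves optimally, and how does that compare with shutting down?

Profit = -£14 at x = 6

AVC = 33 - 6x + x^2; min AVC = £24 at x = 3. Since P = £69 ≥ min AVC, the firm produces.
With MC = 33 - 12x + 3x^2, P = MC on the upward-sloping part at x* = 6.
TR = 69·6 = 414. TC = 230 + 198 = 428. Profit = 414 − 428 = -£14.
That loss of £14 beats the £230 the firm would lose by shutting down; producing recovers £216 of fixed cost.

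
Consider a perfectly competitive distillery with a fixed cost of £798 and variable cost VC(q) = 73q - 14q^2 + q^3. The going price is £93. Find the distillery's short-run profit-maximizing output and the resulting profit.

AVC = 73 - 14q + q^2; min AVC = £24 at q = 7. Since P = £93 ≥ min AVC, the firm produces.
With MC = 73 - 28q + 3q^2, P = MC on the upward-sloping part at q* = 10.
TR = 93·10 = 930. TC = 798 + 330 = 1128. Profit = 930 − 1128 = -£198.
By producing, the firm covers all variable cost plus £600 of fixed cost; shutting down would lose the full £798.

Profit = -£198 at q = 10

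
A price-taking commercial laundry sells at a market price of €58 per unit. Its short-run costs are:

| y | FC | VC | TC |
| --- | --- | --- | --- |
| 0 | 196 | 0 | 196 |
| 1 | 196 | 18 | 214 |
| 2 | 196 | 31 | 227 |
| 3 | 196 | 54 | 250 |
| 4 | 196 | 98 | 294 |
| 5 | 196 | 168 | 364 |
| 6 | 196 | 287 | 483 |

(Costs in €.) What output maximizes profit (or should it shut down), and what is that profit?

Compute π = P·y − TC at each output: y=0: -196; y=1: -156; y=2: -111; y=3: -76; y=4: -62; y=5: -74; y=6: -135.
Profit is maximized at y = 4. AVC there is 98/4 = €24.50 ≤ P, so producing beats shutting down (which would give -€196).

y = 4; profit = -€62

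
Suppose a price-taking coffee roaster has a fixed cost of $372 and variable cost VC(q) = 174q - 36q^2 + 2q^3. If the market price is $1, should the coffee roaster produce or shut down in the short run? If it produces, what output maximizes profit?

Shut down

From TC, MC = TC'(q) = 174 - 72q + 6q^2 and AVC = VC/q = 174 - 36q + 2q^2.
AVC hits its minimum where MC = AVC, at q = 9, giving min AVC = 174 - 36·9 + 2·9^2 = $12.
P = $1 lies below min AVC = $12; no output level covers variable cost.
Shutting down limits the loss to fixed cost, $372.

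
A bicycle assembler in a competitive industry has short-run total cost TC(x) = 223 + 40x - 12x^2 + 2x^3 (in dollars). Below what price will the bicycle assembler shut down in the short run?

$22 per unit

Short-run supply begins at min AVC. From VC = 40x - 12x^2 + 2x^3, AVC = 40 - 12x + 2x^2.
dAVC/dx = -12 + 4x = 0 gives x = 3. min AVC = 40 - 12·3 + 2·3^2 = 22.
So the shutdown price is $22.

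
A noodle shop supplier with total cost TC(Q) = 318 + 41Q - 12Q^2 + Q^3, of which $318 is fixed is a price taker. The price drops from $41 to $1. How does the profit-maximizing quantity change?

Output falls from 8 to 0 (the firm shuts down)

MC = 41 - 24Q + 3Q^2; the shutdown threshold is min AVC = $5 (at Q = 6).
At P = $41 ≥ min AVC, set P = MC on the rising branch: Q = 8.
At P = $1 < min AVC = $5, price no longer covers variable cost at any output, so the firm shuts down: Q = 0.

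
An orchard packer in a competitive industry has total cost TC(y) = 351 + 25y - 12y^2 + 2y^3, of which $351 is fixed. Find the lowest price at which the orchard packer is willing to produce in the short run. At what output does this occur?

Short-run supply begins at min AVC. From VC = 25y - 12y^2 + 2y^3, AVC = 25 - 12y + 2y^2.
dAVC/dy = -12 + 4y = 0 gives y = 3. min AVC = 25 - 12·3 + 2·3^2 = 7.
For P < $7 the firm produces nothing.

$7 per unit, at y = 3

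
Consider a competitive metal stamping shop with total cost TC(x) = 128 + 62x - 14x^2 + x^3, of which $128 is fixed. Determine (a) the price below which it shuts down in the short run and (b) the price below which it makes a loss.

Shutdown price = $13; break-even price = $30

Shutdown price = min AVC. AVC = 62 - 14x + x^2, with vertex at x = 7 and minimum $13.
ATC = 128/x + 62 - 14x + x^2. Setting dATC/dx = −128/x^2 − 14 + 2x = 0 gives x = 8 (since 2·8^3 − 14·8^2 = 128).
min ATC = 128/8 + 62 − 14·8 + 8^2 = $30. That is the break-even price.
Between these two prices the firm operates at a loss; above $30 it earns a profit.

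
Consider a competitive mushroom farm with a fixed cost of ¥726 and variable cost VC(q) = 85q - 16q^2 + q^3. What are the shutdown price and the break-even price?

Shutdown price = ¥21; break-even price = ¥96

Shutdown price = min AVC. AVC = 85 - 16q + q^2, with vertex at q = 8 and minimum ¥21.
ATC = 726/q + 85 - 16q + q^2. Setting dATC/dq = −726/q^2 − 16 + 2q = 0 gives q = 11 (since 2·11^3 − 16·11^2 = 726).
min ATC = 726/11 + 85 − 16·11 + 11^2 = ¥96. That is the break-even price.
Between these two prices the firm operates at a loss; above ¥96 it earns a profit.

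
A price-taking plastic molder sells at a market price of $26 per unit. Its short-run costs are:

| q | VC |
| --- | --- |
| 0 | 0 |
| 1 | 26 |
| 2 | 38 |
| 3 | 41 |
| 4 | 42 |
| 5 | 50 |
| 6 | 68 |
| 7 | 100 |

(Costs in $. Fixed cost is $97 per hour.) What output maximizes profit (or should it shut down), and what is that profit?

Compute π = P·q − TC at each output: q=0: -97; q=1: -97; q=2: -83; q=3: -60; q=4: -35; q=5: -17; q=6: -9; q=7: -15.
Profit is maximized at q = 6. AVC there is 68/6 = $11.33 ≤ P, so producing beats shutting down (which would give -$97).

q = 6; profit = -$9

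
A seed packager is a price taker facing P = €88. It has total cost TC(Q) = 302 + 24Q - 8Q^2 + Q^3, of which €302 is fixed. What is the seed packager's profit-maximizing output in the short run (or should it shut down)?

Produce at Q = 8

Variable cost is VC = 24Q - 8Q^2 + Q^3, so AVC = VC/Q = 24 - 8Q + Q^2 and MC = dTC/dQ = 24 - 16Q + 3Q^2.
The AVC parabola has its vertex at Q = 8/2 = 4, where AVC = 24 - 8·4 + 4^2 = €8.
Since P = €88 ≥ min AVC = €8, price covers variable cost and the firm should produce.
Solving P = MC: -64 - 16Q + 3Q^2 = 0 ⇒ Q = -8/3 or 8. On the upward-sloping branch, Q* = 8.
Check: AVC at Q = 8 is €24 ≤ P, so revenue covers variable cost.
Profit = P·Q − TC = 88·8 − 494 = €210.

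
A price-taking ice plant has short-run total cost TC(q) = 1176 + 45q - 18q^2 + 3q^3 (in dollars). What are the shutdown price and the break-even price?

AVC = 45 - 18q + 3q^2; minimized at q = 3, giving min AVC = $18. That is the shutdown price.
ATC = 1176/q + 45 - 18q + 3q^2. Setting dATC/dq = −1176/q^2 − 18 + 6q = 0 gives q = 7 (since 6·7^3 − 18·7^2 = 1176).
min ATC = 1176/7 + 45 − 18·7 + 3·7^2 = $234. That is the break-even price.
For $18 ≤ P < $234 the firm produces at a loss; below $18 it shuts down.

Shutdown price = $18; break-even price = $234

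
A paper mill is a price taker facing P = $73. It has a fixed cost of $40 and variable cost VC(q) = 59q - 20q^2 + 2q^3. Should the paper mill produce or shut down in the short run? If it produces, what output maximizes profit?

Produce at q = 7

From TC, MC = TC'(q) = 59 - 40q + 6q^2 and AVC = VC/q = 59 - 20q + 2q^2.
The AVC parabola has its vertex at q = 20/4 = 5, where AVC = 59 - 20·5 + 2·5^2 = $9.
P = $73 exceeds min AVC = $9, so the firm stays open.
Solving P = MC: -14 - 40q + 6q^2 = 0 ⇒ q = -1/3 or 7. On the upward-sloping branch, q* = 7.
Check: AVC at q = 7 is $17 ≤ P, so revenue covers variable cost.
Profit = P·q − TC = 73·7 − 159 = $352.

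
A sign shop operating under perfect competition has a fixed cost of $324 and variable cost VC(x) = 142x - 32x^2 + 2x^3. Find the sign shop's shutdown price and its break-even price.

AVC = 142 - 32x + 2x^2; minimized at x = 8, giving min AVC = $14. That is the shutdown price.
ATC = 324/x + 142 - 32x + 2x^2. Setting dATC/dx = −324/x^2 − 32 + 4x = 0 gives x = 9 (since 4·9^3 − 32·9^2 = 324).
min ATC = 324/9 + 142 − 32·9 + 2·9^2 = $52. That is the break-even price.
For $14 ≤ P < $52 the firm produces at a loss; below $14 it shuts down.

Shutdown price = $14; break-even price = $52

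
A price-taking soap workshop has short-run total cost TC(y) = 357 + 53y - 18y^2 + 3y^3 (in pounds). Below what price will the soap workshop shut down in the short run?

£26 per unit

The shutdown price is the minimum of AVC. VC = 53y - 18y^2 + 3y^3, so AVC = 53 - 18y + 3y^2.
dAVC/dy = -18 + 6y = 0 gives y = 3. min AVC = 53 - 18·3 + 3·3^2 = 26.
So the shutdown price is £26.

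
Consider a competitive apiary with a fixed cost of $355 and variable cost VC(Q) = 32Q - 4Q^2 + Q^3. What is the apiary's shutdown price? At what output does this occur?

$28 per unit, at Q = 2

The shutdown price is the minimum of AVC. VC = 32Q - 4Q^2 + Q^3, so AVC = 32 - 4Q + Q^2.
At the minimum of AVC, MC = AVC. MC = 32 - 8Q + 3Q^2; setting MC = AVC gives 2Q^2 - 4Q = 0, so Q = 2. min AVC = 28.
So the shutdown price is $28.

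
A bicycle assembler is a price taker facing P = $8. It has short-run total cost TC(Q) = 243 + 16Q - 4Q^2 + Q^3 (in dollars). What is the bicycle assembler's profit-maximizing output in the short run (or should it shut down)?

Shut down

Strip out fixed cost: VC = 16Q - 4Q^2 + Q^3. Then AVC = 16 - 4Q + Q^2 and MC = 16 - 8Q + 3Q^2.
AVC is minimized where dAVC/dQ = -4 + 2Q = 0, at Q = 2; min AVC = 16 - 4·2 + 2^2 = $12.
Since P = $8 < min AVC = $12, price fails to cover variable cost at any output.
Shutting down limits the loss to fixed cost, $243.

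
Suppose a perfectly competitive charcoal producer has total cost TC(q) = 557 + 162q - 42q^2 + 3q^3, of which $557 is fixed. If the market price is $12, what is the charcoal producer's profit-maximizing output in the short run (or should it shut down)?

Variable cost is VC = 162q - 42q^2 + 3q^3, so AVC = VC/q = 162 - 42q + 3q^2 and MC = dTC/dq = 162 - 84q + 9q^2.
AVC is minimized where dAVC/dq = -42 + 6q = 0, at q = 7; min AVC = 162 - 42·7 + 3·7^2 = $15.
Since P = $12 < min AVC = $15, price fails to cover variable cost at any output.
The firm minimizes its loss by shutting down and losing only its fixed cost of $557.

Shut down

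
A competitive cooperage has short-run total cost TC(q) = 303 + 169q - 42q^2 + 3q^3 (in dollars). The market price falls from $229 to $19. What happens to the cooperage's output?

MC = 169 - 84q + 9q^2; the shutdown threshold is min AVC = $22 (at q = 7).
At P = $229 ≥ min AVC, set P = MC on the rising branch: q = 10.
At P = $19 < min AVC = $22, price no longer covers variable cost at any output, so the firm shuts down: q = 0.

Output falls from 10 to 0 (the firm shuts down)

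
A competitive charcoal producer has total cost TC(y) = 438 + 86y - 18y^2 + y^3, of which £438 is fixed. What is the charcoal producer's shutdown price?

£5 per unit

The shutdown price is the minimum of AVC. VC = 86y - 18y^2 + y^3, so AVC = 86 - 18y + y^2.
dAVC/dy = -18 + 2y = 0 gives y = 9. min AVC = 86 - 18·9 + 9^2 = 5.
The firm shuts down for any P below £5.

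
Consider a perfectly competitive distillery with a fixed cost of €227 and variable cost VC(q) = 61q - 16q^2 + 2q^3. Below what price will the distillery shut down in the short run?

The shutdown price is the minimum of AVC. VC = 61q - 16q^2 + 2q^3, so AVC = 61 - 16q + 2q^2.
At the minimum of AVC, MC = AVC. MC = 61 - 32q + 6q^2; setting MC = AVC gives 4q^2 - 16q = 0, so q = 4. min AVC = 29.
For P < €29 the firm produces nothing.

€29 per unit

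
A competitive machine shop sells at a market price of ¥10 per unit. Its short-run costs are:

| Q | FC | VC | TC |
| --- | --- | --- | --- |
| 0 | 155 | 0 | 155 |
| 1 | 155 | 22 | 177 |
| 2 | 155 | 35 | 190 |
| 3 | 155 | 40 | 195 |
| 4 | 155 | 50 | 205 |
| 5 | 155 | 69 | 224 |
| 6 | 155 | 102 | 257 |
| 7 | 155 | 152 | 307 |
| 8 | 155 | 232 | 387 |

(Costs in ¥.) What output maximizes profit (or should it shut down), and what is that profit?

Compute π = P·Q − TC at each output: Q=0: -155; Q=1: -167; Q=2: -170; Q=3: -165; Q=4: -165; Q=5: -174; Q=6: -197; Q=7: -237; Q=8: -307.
Profit is highest at Q = 0. Equivalently, the lowest AVC in the table is 50/4 ≈ ¥12.50 at Q = 4, and P = ¥10 falls below it — price never covers variable cost, so the firm shuts down and loses only its fixed cost.

Q = 0 (shut down); profit = -¥155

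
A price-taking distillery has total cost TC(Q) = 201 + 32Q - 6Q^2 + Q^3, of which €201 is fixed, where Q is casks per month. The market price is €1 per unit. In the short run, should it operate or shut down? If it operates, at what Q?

Shut down

Variable cost is VC = 32Q - 6Q^2 + Q^3, so AVC = VC/Q = 32 - 6Q + Q^2 and MC = dTC/dQ = 32 - 12Q + 3Q^2.
AVC is minimized where dAVC/dQ = -6 + 2Q = 0, at Q = 3; min AVC = 32 - 6·3 + 3^2 = €23.
P = €1 lies below min AVC = €23; no output level covers variable cost.
Best response: produce nothing and absorb the €201 fixed cost.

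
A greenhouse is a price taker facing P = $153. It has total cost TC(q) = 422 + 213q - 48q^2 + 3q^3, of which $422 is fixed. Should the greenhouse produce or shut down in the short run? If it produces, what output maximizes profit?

From TC, MC = TC'(q) = 213 - 96q + 9q^2 and AVC = VC/q = 213 - 48q + 3q^2.
AVC hits its minimum where MC = AVC, at q = 8, giving min AVC = 213 - 48·8 + 3·8^2 = $21.
P = $153 exceeds min AVC = $21, so the firm stays open.
Set P = MC: 153 = 213 - 96q + 9q^2 → 60 - 96q + 9q^2 = 0. The roots are q = 2/3 and q = 10; the profit-maximizing output is on the rising part of MC, so q* = 10.
Check: AVC at q = 10 is $33 ≤ P, so revenue covers variable cost.
Profit = P·q − TC = 153·10 − 752 = $778.

Produce at q = 10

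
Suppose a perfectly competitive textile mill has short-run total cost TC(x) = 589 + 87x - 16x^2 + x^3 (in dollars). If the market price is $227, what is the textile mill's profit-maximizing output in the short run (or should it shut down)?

Produce at x = 14

From TC, MC = TC'(x) = 87 - 32x + 3x^2 and AVC = VC/x = 87 - 16x + x^2.
The AVC parabola has its vertex at x = 16/2 = 8, where AVC = 87 - 16·8 + 8^2 = $23.
Because $227 ≥ $23, revenue can cover variable cost; the firm operates.
Solving P = MC: -140 - 32x + 3x^2 = 0 ⇒ x = -10/3 or 14. On the upward-sloping branch, x* = 14.
Check: AVC at x = 14 is $59 ≤ P, so revenue covers variable cost.
Profit = P·x − TC = 227·14 − 1415 = $1763.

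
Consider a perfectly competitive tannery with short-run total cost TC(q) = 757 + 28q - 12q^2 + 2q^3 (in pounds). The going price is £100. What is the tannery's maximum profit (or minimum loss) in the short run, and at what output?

AVC = 28 - 12q + 2q^2; min AVC = £10 at q = 3. Since P = £100 ≥ min AVC, the firm produces.
MC = 28 - 24q + 6q^2. Setting P = MC and taking the root on the rising branch gives q* = 6.
TR = 100·6 = 600. TC = 757 + 168 = 925. Profit = 600 − 925 = -£325.
Shutting down would mean losing the fixed cost of £757, so operating at a loss of £325 is better by £432.

Profit = -£325 at q = 6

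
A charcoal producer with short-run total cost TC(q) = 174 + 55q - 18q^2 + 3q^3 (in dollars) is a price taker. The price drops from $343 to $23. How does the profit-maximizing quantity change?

Output falls from 8 to 0 (the firm shuts down)

AVC = 55 - 18q + 3q^2, minimized at q = 3 where min AVC = $28. MC = 55 - 36q + 9q^2.
At P = $343 ≥ min AVC, set P = MC on the rising branch: q = 8.
At P = $23 < min AVC = $28, price no longer covers variable cost at any output, so the firm shuts down: q = 0.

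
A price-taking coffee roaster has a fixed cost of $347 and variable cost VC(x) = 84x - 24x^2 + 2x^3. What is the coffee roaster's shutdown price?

$12 per unit

The shutdown price is the minimum of AVC. VC = 84x - 24x^2 + 2x^3, so AVC = 84 - 24x + 2x^2.
dAVC/dx = -24 + 4x = 0 gives x = 6. min AVC = 84 - 24·6 + 2·6^2 = 12.
So the shutdown price is $12.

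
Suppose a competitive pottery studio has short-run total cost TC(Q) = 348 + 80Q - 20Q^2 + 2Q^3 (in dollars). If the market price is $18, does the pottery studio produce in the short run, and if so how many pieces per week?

From TC, MC = TC'(Q) = 80 - 40Q + 6Q^2 and AVC = VC/Q = 80 - 20Q + 2Q^2.
AVC hits its minimum where MC = AVC, at Q = 5, giving min AVC = 80 - 20·5 + 2·5^2 = $30.
Since P = $18 < min AVC = $30, price fails to cover variable cost at any output.
The firm minimizes its loss by shutting down and losing only its fixed cost of $348.

Shut down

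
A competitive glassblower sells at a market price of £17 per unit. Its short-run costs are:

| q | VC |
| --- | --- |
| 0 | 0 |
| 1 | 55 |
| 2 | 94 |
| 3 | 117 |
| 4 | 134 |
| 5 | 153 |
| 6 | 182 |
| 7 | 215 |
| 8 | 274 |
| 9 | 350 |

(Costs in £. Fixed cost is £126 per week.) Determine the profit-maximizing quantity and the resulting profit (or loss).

Compute π = P·q − TC at each output: q=0: -126; q=1: -164; q=2: -186; q=3: -192; q=4: -192; q=5: -194; q=6: -206; q=7: -222; q=8: -264; q=9: -323.
Profit is highest at q = 0. Equivalently, the lowest AVC in the table is 182/6 ≈ £30.33 at q = 6, and P = £17 falls below it — price never covers variable cost, so the firm shuts down and loses only its fixed cost.

q = 0 (shut down); profit = -£126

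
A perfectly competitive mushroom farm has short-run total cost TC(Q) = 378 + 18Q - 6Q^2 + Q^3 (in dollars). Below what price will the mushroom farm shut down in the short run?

$9 per unit

The firm shuts down when price falls below the minimum of average variable cost. AVC = VC/Q = 18 - 6Q + Q^2.
dAVC/dQ = -6 + 2Q = 0 gives Q = 3. min AVC = 18 - 6·3 + 3^2 = 9.
So the shutdown price is $9.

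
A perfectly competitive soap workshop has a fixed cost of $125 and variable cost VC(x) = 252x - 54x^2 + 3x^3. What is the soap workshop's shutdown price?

$9 per unit

The firm shuts down when price falls below the minimum of average variable cost. AVC = VC/x = 252 - 54x + 3x^2.
At the minimum of AVC, MC = AVC. MC = 252 - 108x + 9x^2; setting MC = AVC gives 6x^2 - 54x = 0, so x = 9. min AVC = 9.
For P < $9 the firm produces nothing.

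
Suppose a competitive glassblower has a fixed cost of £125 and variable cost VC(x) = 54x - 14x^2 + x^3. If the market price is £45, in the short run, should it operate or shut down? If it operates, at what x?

Strip out fixed cost: VC = 54x - 14x^2 + x^3. Then AVC = 54 - 14x + x^2 and MC = 54 - 28x + 3x^2.
The AVC parabola has its vertex at x = 14/2 = 7, where AVC = 54 - 14·7 + 7^2 = £5.
Since P = £45 ≥ min AVC = £5, price covers variable cost and the firm should produce.
Set P = MC: 45 = 54 - 28x + 3x^2 → 9 - 28x + 3x^2 = 0. The roots are x = 1/3 and x = 9; the profit-maximizing output is on the rising part of MC, so x* = 9.
Check: AVC at x = 9 is £9 ≤ P, so revenue covers variable cost.
Profit = P·x − TC = 45·9 − 206 = £199.

Produce at x = 9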